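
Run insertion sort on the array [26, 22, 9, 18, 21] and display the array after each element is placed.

First element 26 is already 'sorted'
Insert 22: shifted 1 elements -> [22, 26, 9, 18, 21]
Insert 9: shifted 2 elements -> [9, 22, 26, 18, 21]
Insert 18: shifted 2 elements -> [9, 18, 22, 26, 21]
Insert 21: shifted 2 elements -> [9, 18, 21, 22, 26]


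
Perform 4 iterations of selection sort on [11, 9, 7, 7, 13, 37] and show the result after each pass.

Pass 1: Select minimum 7 at index 2, swap -> [7, 9, 11, 7, 13, 37]
Pass 2: Select minimum 7 at index 3, swap -> [7, 7, 11, 9, 13, 37]
Pass 3: Select minimum 9 at index 3, swap -> [7, 7, 9, 11, 13, 37]
Pass 4: Select minimum 11 at index 3, swap -> [7, 7, 9, 11, 13, 37]


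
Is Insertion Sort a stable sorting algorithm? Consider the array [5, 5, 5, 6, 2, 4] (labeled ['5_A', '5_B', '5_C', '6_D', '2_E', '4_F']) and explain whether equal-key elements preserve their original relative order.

Trace Insertion Sort on the labeled array (the key is the number; the letter only tracks identity):
  Insert 5_B at index 1: [5_A, 5_B, 5_C, 6_D, 2_E, 4_F]
  Insert 5_C at index 2: [5_A, 5_B, 5_C, 6_D, 2_E, 4_F]
  Insert 6_D at index 3: [5_A, 5_B, 5_C, 6_D, 2_E, 4_F]
  Insert 2_E at index 0: [2_E, 5_A, 5_B, 5_C, 6_D, 4_F]
  Insert 4_F at index 1: [2_E, 4_F, 5_A, 5_B, 5_C, 6_D]
Final order: [2_E, 4_F, 5_A, 5_B, 5_C, 6_D]
Equal keys:
  value 5: originally 5_A, 5_B, 5_C; after sorting 5_A, 5_B, 5_C -> order preserved
All equal keys kept their original relative order. Insertion Sort is stable: elements are shifted only while they are strictly greater than the key, so a key is inserted after any equal elements already placed.
Answer: Stable


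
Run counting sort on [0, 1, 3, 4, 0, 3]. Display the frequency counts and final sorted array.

Count array: [2, 1, 0, 2, 1]
(count[i] = number of elements equal to i)
Cumulative count: [2, 3, 3, 5, 6]
Sorted: [0, 0, 1, 3, 3, 4]


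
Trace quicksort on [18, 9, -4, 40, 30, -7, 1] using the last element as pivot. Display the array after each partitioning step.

Partition 1: pivot=1 at index 2 -> [-4, -7, 1, 40, 30, 9, 18]
Partition 2: pivot=-7 at index 0 -> [-7, -4, 1, 40, 30, 9, 18]
Partition 3: pivot=18 at index 4 -> [-7, -4, 1, 9, 18, 40, 30]
Partition 4: pivot=30 at index 5 -> [-7, -4, 1, 9, 18, 30, 40]


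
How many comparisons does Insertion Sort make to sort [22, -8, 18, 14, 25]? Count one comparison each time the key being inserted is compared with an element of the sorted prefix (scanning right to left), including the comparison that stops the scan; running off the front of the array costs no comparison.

Insert -8: 22 > -8 (shift), reached front = 1 comparison(s) -> [-8, 22, 18, 14, 25]
Insert 18: 22 > 18 (shift), -8 <= 18 (stop) = 2 comparison(s) -> [-8, 18, 22, 14, 25]
Insert 14: 22 > 14 (shift), 18 > 14 (shift), -8 <= 14 (stop) = 3 comparison(s) -> [-8, 14, 18, 22, 25]
Insert 25: 22 <= 25 (stop) = 1 comparison(s) -> [-8, 14, 18, 22, 25]
Total comparisons: 1 + 2 + 3 + 1 = 7


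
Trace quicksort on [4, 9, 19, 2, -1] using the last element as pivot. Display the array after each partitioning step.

Partition 1: pivot=-1 at index 0 -> [-1, 9, 19, 2, 4]
Partition 2: pivot=4 at index 2 -> [-1, 2, 4, 9, 19]
Partition 3: pivot=19 at index 4 -> [-1, 2, 4, 9, 19]


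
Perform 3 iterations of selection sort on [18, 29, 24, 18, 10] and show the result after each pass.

Pass 1: Select minimum 10 at index 4, swap -> [10, 29, 24, 18, 18]
Pass 2: Select minimum 18 at index 3, swap -> [10, 18, 24, 29, 18]
Pass 3: Select minimum 18 at index 4, swap -> [10, 18, 18, 29, 24]


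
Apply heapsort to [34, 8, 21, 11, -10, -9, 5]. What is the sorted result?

Build heap: [34, 11, 21, 8, -10, -9, 5]
Extract 34: [21, 11, 5, 8, -10, -9, 34]
Extract 21: [11, 8, 5, -9, -10, 21, 34]
Extract 11: [8, -9, 5, -10, 11, 21, 34]
Extract 8: [5, -9, -10, 8, 11, 21, 34]
Extract 5: [-9, -10, 5, 8, 11, 21, 34]
Extract -9: [-10, -9, 5, 8, 11, 21, 34]


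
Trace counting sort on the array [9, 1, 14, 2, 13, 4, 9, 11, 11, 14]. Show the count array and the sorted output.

Count array: [0, 1, 1, 0, 1, 0, 0, 0, 0, 2, 0, 2, 0, 1, 2]
(count[i] = number of elements equal to i)
Cumulative count: [0, 1, 2, 2, 3, 3, 3, 3, 3, 5, 5, 7, 7, 8, 10]
Sorted: [1, 2, 4, 9, 9, 11, 11, 13, 14, 14]


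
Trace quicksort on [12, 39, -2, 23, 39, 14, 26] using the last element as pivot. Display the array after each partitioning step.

Partition 1: pivot=26 at index 4 -> [12, -2, 23, 14, 26, 39, 39]
Partition 2: pivot=14 at index 2 -> [12, -2, 14, 23, 26, 39, 39]
Partition 3: pivot=-2 at index 0 -> [-2, 12, 14, 23, 26, 39, 39]
Partition 4: pivot=39 at index 6 -> [-2, 12, 14, 23, 26, 39, 39]


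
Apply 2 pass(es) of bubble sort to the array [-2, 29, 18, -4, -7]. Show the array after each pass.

After pass 1: [-2, 18, -4, -7, 29] (3 swaps)
After pass 2: [-2, -4, -7, 18, 29] (2 swaps)
Total swaps: 5


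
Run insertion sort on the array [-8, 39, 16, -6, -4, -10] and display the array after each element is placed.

First element -8 is already 'sorted'
Insert 39: shifted 0 elements -> [-8, 39, 16, -6, -4, -10]
Insert 16: shifted 1 elements -> [-8, 16, 39, -6, -4, -10]
Insert -6: shifted 2 elements -> [-8, -6, 16, 39, -4, -10]
Insert -4: shifted 2 elements -> [-8, -6, -4, 16, 39, -10]
Insert -10: shifted 5 elements -> [-10, -8, -6, -4, 16, 39]


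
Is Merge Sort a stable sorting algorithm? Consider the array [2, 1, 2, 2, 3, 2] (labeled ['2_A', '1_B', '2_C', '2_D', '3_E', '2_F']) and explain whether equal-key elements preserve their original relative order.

Trace Merge Sort on the labeled array (the key is the number; the letter only tracks identity):
  Merge [1_B] + [2_C] -> [1_B, 2_C]
  Merge [2_A] + [1_B, 2_C] -> [1_B, 2_A, 2_C]
  Merge [3_E] + [2_F] -> [2_F, 3_E]
  Merge [2_D] + [2_F, 3_E] -> [2_D, 2_F, 3_E]
  Merge [1_B, 2_A, 2_C] + [2_D, 2_F, 3_E] -> [1_B, 2_A, 2_C, 2_D, 2_F, 3_E]
Final order: [1_B, 2_A, 2_C, 2_D, 2_F, 3_E]
Equal keys:
  value 2: originally 2_A, 2_C, 2_D, 2_F; after sorting 2_A, 2_C, 2_D, 2_F -> order preserved
All equal keys kept their original relative order. Merge Sort is stable: when the heads of the two halves are equal the merge takes from the left half first.
Answer: Stable


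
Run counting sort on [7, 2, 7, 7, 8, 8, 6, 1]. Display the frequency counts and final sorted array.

Count array: [0, 1, 1, 0, 0, 0, 1, 3, 2]
(count[i] = number of elements equal to i)
Cumulative count: [0, 1, 2, 2, 2, 2, 3, 6, 8]
Sorted: [1, 2, 6, 7, 7, 7, 8, 8]


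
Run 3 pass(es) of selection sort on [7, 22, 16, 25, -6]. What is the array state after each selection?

Pass 1: Select minimum -6 at index 4, swap -> [-6, 22, 16, 25, 7]
Pass 2: Select minimum 7 at index 4, swap -> [-6, 7, 16, 25, 22]
Pass 3: Select minimum 16 at index 2, swap -> [-6, 7, 16, 25, 22]


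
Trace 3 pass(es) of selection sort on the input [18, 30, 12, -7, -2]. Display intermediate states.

Pass 1: Select minimum -7 at index 3, swap -> [-7, 30, 12, 18, -2]
Pass 2: Select minimum -2 at index 4, swap -> [-7, -2, 12, 18, 30]
Pass 3: Select minimum 12 at index 2, swap -> [-7, -2, 12, 18, 30]


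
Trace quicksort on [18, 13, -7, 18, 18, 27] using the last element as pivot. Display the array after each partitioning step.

Partition 1: pivot=27 at index 5 -> [18, 13, -7, 18, 18, 27]
Partition 2: pivot=18 at index 4 -> [18, 13, -7, 18, 18, 27]
Partition 3: pivot=18 at index 3 -> [18, 13, -7, 18, 18, 27]
Partition 4: pivot=-7 at index 0 -> [-7, 13, 18, 18, 18, 27]
Partition 5: pivot=18 at index 2 -> [-7, 13, 18, 18, 18, 27]


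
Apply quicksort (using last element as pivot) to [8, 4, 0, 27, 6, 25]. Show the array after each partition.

Partition 1: pivot=25 at index 4 -> [8, 4, 0, 6, 25, 27]
Partition 2: pivot=6 at index 2 -> [4, 0, 6, 8, 25, 27]
Partition 3: pivot=0 at index 0 -> [0, 4, 6, 8, 25, 27]


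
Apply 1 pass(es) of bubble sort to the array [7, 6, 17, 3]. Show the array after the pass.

After pass 1: [6, 7, 3, 17] (2 swaps)
Total swaps: 2


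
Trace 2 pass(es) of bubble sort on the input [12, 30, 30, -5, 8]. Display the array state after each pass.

After pass 1: [12, 30, -5, 8, 30] (2 swaps)
After pass 2: [12, -5, 8, 30, 30] (2 swaps)
Total swaps: 4


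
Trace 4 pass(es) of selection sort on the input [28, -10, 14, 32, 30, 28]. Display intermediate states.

Pass 1: Select minimum -10 at index 1, swap -> [-10, 28, 14, 32, 30, 28]
Pass 2: Select minimum 14 at index 2, swap -> [-10, 14, 28, 32, 30, 28]
Pass 3: Select minimum 28 at index 2, swap -> [-10, 14, 28, 32, 30, 28]
Pass 4: Select minimum 28 at index 5, swap -> [-10, 14, 28, 28, 30, 32]


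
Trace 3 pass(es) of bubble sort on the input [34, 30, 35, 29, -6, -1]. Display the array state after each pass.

After pass 1: [30, 34, 29, -6, -1, 35] (4 swaps)
After pass 2: [30, 29, -6, -1, 34, 35] (3 swaps)
After pass 3: [29, -6, -1, 30, 34, 35] (3 swaps)
Total swaps: 10


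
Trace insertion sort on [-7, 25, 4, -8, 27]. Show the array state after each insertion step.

First element -7 is already 'sorted'
Insert 25: shifted 0 elements -> [-7, 25, 4, -8, 27]
Insert 4: shifted 1 elements -> [-7, 4, 25, -8, 27]
Insert -8: shifted 3 elements -> [-8, -7, 4, 25, 27]
Insert 27: shifted 0 elements -> [-8, -7, 4, 25, 27]


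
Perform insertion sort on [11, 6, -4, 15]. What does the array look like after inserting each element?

First element 11 is already 'sorted'
Insert 6: shifted 1 elements -> [6, 11, -4, 15]
Insert -4: shifted 2 elements -> [-4, 6, 11, 15]
Insert 15: shifted 0 elements -> [-4, 6, 11, 15]


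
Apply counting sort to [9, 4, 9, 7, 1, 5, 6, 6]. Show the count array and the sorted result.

Count array: [0, 1, 0, 0, 1, 1, 2, 1, 0, 2]
(count[i] = number of elements equal to i)
Cumulative count: [0, 1, 1, 1, 2, 3, 5, 6, 6, 8]
Sorted: [1, 4, 5, 6, 6, 7, 9, 9]


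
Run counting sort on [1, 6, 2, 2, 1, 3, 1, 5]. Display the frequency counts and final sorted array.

Count array: [0, 3, 2, 1, 0, 1, 1]
(count[i] = number of elements equal to i)
Cumulative count: [0, 3, 5, 6, 6, 7, 8]
Sorted: [1, 1, 1, 2, 2, 3, 5, 6]


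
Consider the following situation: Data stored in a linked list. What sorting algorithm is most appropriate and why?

Best choice: Merge sort
Reason: Merge sort doesn't require random access; can be done in O(1) extra space for linked lists


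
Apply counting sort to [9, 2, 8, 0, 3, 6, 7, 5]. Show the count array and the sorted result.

Count array: [1, 0, 1, 1, 0, 1, 1, 1, 1, 1]
(count[i] = number of elements equal to i)
Cumulative count: [1, 1, 2, 3, 3, 4, 5, 6, 7, 8]
Sorted: [0, 2, 3, 5, 6, 7, 8, 9]


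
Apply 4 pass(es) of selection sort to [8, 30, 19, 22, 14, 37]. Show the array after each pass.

Pass 1: Select minimum 8 at index 0, swap -> [8, 30, 19, 22, 14, 37]
Pass 2: Select minimum 14 at index 4, swap -> [8, 14, 19, 22, 30, 37]
Pass 3: Select minimum 19 at index 2, swap -> [8, 14, 19, 22, 30, 37]
Pass 4: Select minimum 22 at index 3, swap -> [8, 14, 19, 22, 30, 37]


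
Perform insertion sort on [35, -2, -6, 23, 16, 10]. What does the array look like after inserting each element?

First element 35 is already 'sorted'
Insert -2: shifted 1 elements -> [-2, 35, -6, 23, 16, 10]
Insert -6: shifted 2 elements -> [-6, -2, 35, 23, 16, 10]
Insert 23: shifted 1 elements -> [-6, -2, 23, 35, 16, 10]
Insert 16: shifted 2 elements -> [-6, -2, 16, 23, 35, 10]
Insert 10: shifted 3 elements -> [-6, -2, 10, 16, 23, 35]


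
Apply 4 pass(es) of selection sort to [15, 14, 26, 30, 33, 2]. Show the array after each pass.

Pass 1: Select minimum 2 at index 5, swap -> [2, 14, 26, 30, 33, 15]
Pass 2: Select minimum 14 at index 1, swap -> [2, 14, 26, 30, 33, 15]
Pass 3: Select minimum 15 at index 5, swap -> [2, 14, 15, 30, 33, 26]
Pass 4: Select minimum 26 at index 5, swap -> [2, 14, 15, 26, 33, 30]


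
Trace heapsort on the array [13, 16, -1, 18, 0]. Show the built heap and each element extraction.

Build heap: [18, 16, -1, 13, 0]
Extract 18: [16, 13, -1, 0, 18]
Extract 16: [13, 0, -1, 16, 18]
Extract 13: [0, -1, 13, 16, 18]
Extract 0: [-1, 0, 13, 16, 18]


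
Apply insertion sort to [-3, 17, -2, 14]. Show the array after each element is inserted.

First element -3 is already 'sorted'
Insert 17: shifted 0 elements -> [-3, 17, -2, 14]
Insert -2: shifted 1 elements -> [-3, -2, 17, 14]
Insert 14: shifted 1 elements -> [-3, -2, 14, 17]


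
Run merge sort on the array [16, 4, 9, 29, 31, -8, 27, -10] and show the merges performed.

Divide and conquer:
  Merge [16] + [4] -> [4, 16]
  Merge [9] + [29] -> [9, 29]
  Merge [4, 16] + [9, 29] -> [4, 9, 16, 29]
  Merge [31] + [-8] -> [-8, 31]
  Merge [27] + [-10] -> [-10, 27]
  Merge [-8, 31] + [-10, 27] -> [-10, -8, 27, 31]
  Merge [4, 9, 16, 29] + [-10, -8, 27, 31] -> [-10, -8, 4, 9, 16, 27, 29, 31]


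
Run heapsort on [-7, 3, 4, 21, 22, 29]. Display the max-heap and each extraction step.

Build heap: [29, 22, 4, 21, 3, -7]
Extract 29: [22, 21, 4, -7, 3, 29]
Extract 22: [21, 3, 4, -7, 22, 29]
Extract 21: [4, 3, -7, 21, 22, 29]
Extract 4: [3, -7, 4, 21, 22, 29]
Extract 3: [-7, 3, 4, 21, 22, 29]


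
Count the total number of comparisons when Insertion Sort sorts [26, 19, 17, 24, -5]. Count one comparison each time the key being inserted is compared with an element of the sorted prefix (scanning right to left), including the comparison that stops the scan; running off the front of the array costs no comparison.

Insert 19: 26 > 19 (shift), reached front = 1 comparison(s) -> [19, 26, 17, 24, -5]
Insert 17: 26 > 17 (shift), 19 > 17 (shift), reached front = 2 comparison(s) -> [17, 19, 26, 24, -5]
Insert 24: 26 > 24 (shift), 19 <= 24 (stop) = 2 comparison(s) -> [17, 19, 24, 26, -5]
Insert -5: 26 > -5 (shift), 24 > -5 (shift), 19 > -5 (shift), 17 > -5 (shift), reached front = 4 comparison(s) -> [-5, 17, 19, 24, 26]
Total comparisons: 1 + 2 + 2 + 4 = 9


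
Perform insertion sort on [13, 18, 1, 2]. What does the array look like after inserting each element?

First element 13 is already 'sorted'
Insert 18: shifted 0 elements -> [13, 18, 1, 2]
Insert 1: shifted 2 elements -> [1, 13, 18, 2]
Insert 2: shifted 2 elements -> [1, 2, 13, 18]


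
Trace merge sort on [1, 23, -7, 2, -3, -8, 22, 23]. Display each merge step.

Divide and conquer:
  Merge [1] + [23] -> [1, 23]
  Merge [-7] + [2] -> [-7, 2]
  Merge [1, 23] + [-7, 2] -> [-7, 1, 2, 23]
  Merge [-3] + [-8] -> [-8, -3]
  Merge [22] + [23] -> [22, 23]
  Merge [-8, -3] + [22, 23] -> [-8, -3, 22, 23]
  Merge [-7, 1, 2, 23] + [-8, -3, 22, 23] -> [-8, -7, -3, 1, 2, 22, 23, 23]


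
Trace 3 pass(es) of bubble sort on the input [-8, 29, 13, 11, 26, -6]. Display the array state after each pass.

After pass 1: [-8, 13, 11, 26, -6, 29] (4 swaps)
After pass 2: [-8, 11, 13, -6, 26, 29] (2 swaps)
After pass 3: [-8, 11, -6, 13, 26, 29] (1 swaps)
Total swaps: 7


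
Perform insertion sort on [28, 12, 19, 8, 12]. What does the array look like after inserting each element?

First element 28 is already 'sorted'
Insert 12: shifted 1 elements -> [12, 28, 19, 8, 12]
Insert 19: shifted 1 elements -> [12, 19, 28, 8, 12]
Insert 8: shifted 3 elements -> [8, 12, 19, 28, 12]
Insert 12: shifted 2 elements -> [8, 12, 12, 19, 28]


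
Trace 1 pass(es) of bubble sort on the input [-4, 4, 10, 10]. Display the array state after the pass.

After pass 1: [-4, 4, 10, 10] (0 swaps)
Total swaps: 0


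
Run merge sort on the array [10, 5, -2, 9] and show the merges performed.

Divide and conquer:
  Merge [10] + [5] -> [5, 10]
  Merge [-2] + [9] -> [-2, 9]
  Merge [5, 10] + [-2, 9] -> [-2, 5, 9, 10]


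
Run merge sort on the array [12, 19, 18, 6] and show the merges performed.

Divide and conquer:
  Merge [12] + [19] -> [12, 19]
  Merge [18] + [6] -> [6, 18]
  Merge [12, 19] + [6, 18] -> [6, 12, 18, 19]


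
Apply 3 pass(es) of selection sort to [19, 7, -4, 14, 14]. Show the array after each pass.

Pass 1: Select minimum -4 at index 2, swap -> [-4, 7, 19, 14, 14]
Pass 2: Select minimum 7 at index 1, swap -> [-4, 7, 19, 14, 14]
Pass 3: Select minimum 14 at index 3, swap -> [-4, 7, 14, 19, 14]


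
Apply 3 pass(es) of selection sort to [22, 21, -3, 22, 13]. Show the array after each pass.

Pass 1: Select minimum -3 at index 2, swap -> [-3, 21, 22, 22, 13]
Pass 2: Select minimum 13 at index 4, swap -> [-3, 13, 22, 22, 21]
Pass 3: Select minimum 21 at index 4, swap -> [-3, 13, 21, 22, 22]


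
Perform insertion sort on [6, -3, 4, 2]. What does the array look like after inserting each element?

First element 6 is already 'sorted'
Insert -3: shifted 1 elements -> [-3, 6, 4, 2]
Insert 4: shifted 1 elements -> [-3, 4, 6, 2]
Insert 2: shifted 2 elements -> [-3, 2, 4, 6]


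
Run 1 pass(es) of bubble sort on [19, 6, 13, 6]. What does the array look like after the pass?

After pass 1: [6, 13, 6, 19] (3 swaps)
Total swaps: 3


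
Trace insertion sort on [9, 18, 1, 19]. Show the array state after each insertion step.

First element 9 is already 'sorted'
Insert 18: shifted 0 elements -> [9, 18, 1, 19]
Insert 1: shifted 2 elements -> [1, 9, 18, 19]
Insert 19: shifted 0 elements -> [1, 9, 18, 19]


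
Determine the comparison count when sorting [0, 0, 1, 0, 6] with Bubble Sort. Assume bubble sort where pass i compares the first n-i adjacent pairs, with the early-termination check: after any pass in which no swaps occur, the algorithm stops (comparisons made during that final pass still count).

Pass 1: compare adjacent pairs (0,1)..(3,4) = 4 comparison(s), 1 swap(s) -> [0, 0, 0, 1, 6]
Pass 2: compare adjacent pairs (0,1)..(2,3) = 3 comparison(s), 0 swap(s) -> [0, 0, 0, 1, 6]
No swaps in this pass, so bubble sort stops here.
Total comparisons: 4 + 3 = 7


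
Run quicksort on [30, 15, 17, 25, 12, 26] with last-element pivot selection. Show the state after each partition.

Partition 1: pivot=26 at index 4 -> [15, 17, 25, 12, 26, 30]
Partition 2: pivot=12 at index 0 -> [12, 17, 25, 15, 26, 30]
Partition 3: pivot=15 at index 1 -> [12, 15, 25, 17, 26, 30]
Partition 4: pivot=17 at index 2 -> [12, 15, 17, 25, 26, 30]


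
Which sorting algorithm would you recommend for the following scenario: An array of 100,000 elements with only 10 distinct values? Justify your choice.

Best choice: 3-way quicksort or Counting sort
Reason: 3-way (Dutch national flag) partitioning groups every copy of the pivot together, so with only d=10 distinct keys quicksort finishes in O(n log d) expected time, which is effectively linear; counting sort runs in O(n + k) where k is the size of the key range (not the number of distinct values), so it is linear when the 10 values are integers drawn from a small known range


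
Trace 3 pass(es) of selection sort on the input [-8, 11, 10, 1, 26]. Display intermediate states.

Pass 1: Select minimum -8 at index 0, swap -> [-8, 11, 10, 1, 26]
Pass 2: Select minimum 1 at index 3, swap -> [-8, 1, 10, 11, 26]
Pass 3: Select minimum 10 at index 2, swap -> [-8, 1, 10, 11, 26]


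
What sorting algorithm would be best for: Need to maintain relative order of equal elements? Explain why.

Best choice: Merge sort or Insertion sort
Reason: Both are stable; quicksort and heapsort are not stable


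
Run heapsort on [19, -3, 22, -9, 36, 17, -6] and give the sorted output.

Build heap: [36, 19, 22, -9, -3, 17, -6]
Extract 36: [22, 19, 17, -9, -3, -6, 36]
Extract 22: [19, -3, 17, -9, -6, 22, 36]
Extract 19: [17, -3, -6, -9, 19, 22, 36]
Extract 17: [-3, -9, -6, 17, 19, 22, 36]
Extract -3: [-6, -9, -3, 17, 19, 22, 36]
Extract -6: [-9, -6, -3, 17, 19, 22, 36]


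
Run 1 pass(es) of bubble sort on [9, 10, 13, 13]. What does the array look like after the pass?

After pass 1: [9, 10, 13, 13] (0 swaps)
Total swaps: 0


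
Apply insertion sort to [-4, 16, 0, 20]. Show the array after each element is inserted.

First element -4 is already 'sorted'
Insert 16: shifted 0 elements -> [-4, 16, 0, 20]
Insert 0: shifted 1 elements -> [-4, 0, 16, 20]
Insert 20: shifted 0 elements -> [-4, 0, 16, 20]


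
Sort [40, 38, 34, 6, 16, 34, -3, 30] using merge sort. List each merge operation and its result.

Divide and conquer:
  Merge [40] + [38] -> [38, 40]
  Merge [34] + [6] -> [6, 34]
  Merge [38, 40] + [6, 34] -> [6, 34, 38, 40]
  Merge [16] + [34] -> [16, 34]
  Merge [-3] + [30] -> [-3, 30]
  Merge [16, 34] + [-3, 30] -> [-3, 16, 30, 34]
  Merge [6, 34, 38, 40] + [-3, 16, 30, 34] -> [-3, 6, 16, 30, 34, 34, 38, 40]


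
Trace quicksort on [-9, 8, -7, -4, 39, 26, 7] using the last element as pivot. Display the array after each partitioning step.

Partition 1: pivot=7 at index 3 -> [-9, -7, -4, 7, 39, 26, 8]
Partition 2: pivot=-4 at index 2 -> [-9, -7, -4, 7, 39, 26, 8]
Partition 3: pivot=-7 at index 1 -> [-9, -7, -4, 7, 39, 26, 8]
Partition 4: pivot=8 at index 4 -> [-9, -7, -4, 7, 8, 26, 39]
Partition 5: pivot=39 at index 6 -> [-9, -7, -4, 7, 8, 26, 39]


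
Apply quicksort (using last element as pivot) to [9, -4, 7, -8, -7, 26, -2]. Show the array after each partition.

Partition 1: pivot=-2 at index 3 -> [-4, -8, -7, -2, 7, 26, 9]
Partition 2: pivot=-7 at index 1 -> [-8, -7, -4, -2, 7, 26, 9]
Partition 3: pivot=9 at index 5 -> [-8, -7, -4, -2, 7, 9, 26]


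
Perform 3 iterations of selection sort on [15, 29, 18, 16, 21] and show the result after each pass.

Pass 1: Select minimum 15 at index 0, swap -> [15, 29, 18, 16, 21]
Pass 2: Select minimum 16 at index 3, swap -> [15, 16, 18, 29, 21]
Pass 3: Select minimum 18 at index 2, swap -> [15, 16, 18, 29, 21]


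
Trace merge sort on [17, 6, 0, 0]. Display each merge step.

Divide and conquer:
  Merge [17] + [6] -> [6, 17]
  Merge [0] + [0] -> [0, 0]
  Merge [6, 17] + [0, 0] -> [0, 0, 6, 17]


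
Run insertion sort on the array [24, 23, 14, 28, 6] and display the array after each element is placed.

First element 24 is already 'sorted'
Insert 23: shifted 1 elements -> [23, 24, 14, 28, 6]
Insert 14: shifted 2 elements -> [14, 23, 24, 28, 6]
Insert 28: shifted 0 elements -> [14, 23, 24, 28, 6]
Insert 6: shifted 4 elements -> [6, 14, 23, 24, 28]


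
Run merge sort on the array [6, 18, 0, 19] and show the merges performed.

Divide and conquer:
  Merge [6] + [18] -> [6, 18]
  Merge [0] + [19] -> [0, 19]
  Merge [6, 18] + [0, 19] -> [0, 6, 18, 19]


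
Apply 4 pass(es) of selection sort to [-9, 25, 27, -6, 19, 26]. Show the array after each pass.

Pass 1: Select minimum -9 at index 0, swap -> [-9, 25, 27, -6, 19, 26]
Pass 2: Select minimum -6 at index 3, swap -> [-9, -6, 27, 25, 19, 26]
Pass 3: Select minimum 19 at index 4, swap -> [-9, -6, 19, 25, 27, 26]
Pass 4: Select minimum 25 at index 3, swap -> [-9, -6, 19, 25, 27, 26]


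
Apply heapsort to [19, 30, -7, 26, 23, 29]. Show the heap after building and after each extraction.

Build heap: [30, 26, 29, 19, 23, -7]
Extract 30: [29, 26, -7, 19, 23, 30]
Extract 29: [26, 23, -7, 19, 29, 30]
Extract 26: [23, 19, -7, 26, 29, 30]
Extract 23: [19, -7, 23, 26, 29, 30]
Extract 19: [-7, 19, 23, 26, 29, 30]


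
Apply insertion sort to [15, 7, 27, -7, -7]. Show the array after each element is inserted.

First element 15 is already 'sorted'
Insert 7: shifted 1 elements -> [7, 15, 27, -7, -7]
Insert 27: shifted 0 elements -> [7, 15, 27, -7, -7]
Insert -7: shifted 3 elements -> [-7, 7, 15, 27, -7]
Insert -7: shifted 3 elements -> [-7, -7, 7, 15, 27]


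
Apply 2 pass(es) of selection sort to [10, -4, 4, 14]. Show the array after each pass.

Pass 1: Select minimum -4 at index 1, swap -> [-4, 10, 4, 14]
Pass 2: Select minimum 4 at index 2, swap -> [-4, 4, 10, 14]


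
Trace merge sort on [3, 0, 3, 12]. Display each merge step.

Divide and conquer:
  Merge [3] + [0] -> [0, 3]
  Merge [3] + [12] -> [3, 12]
  Merge [0, 3] + [3, 12] -> [0, 3, 3, 12]


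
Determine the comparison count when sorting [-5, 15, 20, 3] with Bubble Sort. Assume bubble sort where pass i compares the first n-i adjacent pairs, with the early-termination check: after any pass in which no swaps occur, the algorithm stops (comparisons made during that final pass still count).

Pass 1: compare adjacent pairs (0,1)..(2,3) = 3 comparison(s), 1 swap(s) -> [-5, 15, 3, 20]
Pass 2: compare adjacent pairs (0,1)..(1,2) = 2 comparison(s), 1 swap(s) -> [-5, 3, 15, 20]
Pass 3: compare adjacent pairs (0,1)..(0,1) = 1 comparison(s), 0 swap(s) -> [-5, 3, 15, 20]
No swaps in this pass, so bubble sort stops here.
Total comparisons: 3 + 2 + 1 = 6


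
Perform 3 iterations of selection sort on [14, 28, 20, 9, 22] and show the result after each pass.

Pass 1: Select minimum 9 at index 3, swap -> [9, 28, 20, 14, 22]
Pass 2: Select minimum 14 at index 3, swap -> [9, 14, 20, 28, 22]
Pass 3: Select minimum 20 at index 2, swap -> [9, 14, 20, 28, 22]


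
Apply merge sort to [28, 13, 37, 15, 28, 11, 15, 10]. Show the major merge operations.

Divide and conquer:
  Merge [28] + [13] -> [13, 28]
  Merge [37] + [15] -> [15, 37]
  Merge [13, 28] + [15, 37] -> [13, 15, 28, 37]
  Merge [28] + [11] -> [11, 28]
  Merge [15] + [10] -> [10, 15]
  Merge [11, 28] + [10, 15] -> [10, 11, 15, 28]
  Merge [13, 15, 28, 37] + [10, 11, 15, 28] -> [10, 11, 13, 15, 15, 28, 28, 37]


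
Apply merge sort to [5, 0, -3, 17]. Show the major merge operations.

Divide and conquer:
  Merge [5] + [0] -> [0, 5]
  Merge [-3] + [17] -> [-3, 17]
  Merge [0, 5] + [-3, 17] -> [-3, 0, 5, 17]


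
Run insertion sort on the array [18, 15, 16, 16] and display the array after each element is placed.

First element 18 is already 'sorted'
Insert 15: shifted 1 elements -> [15, 18, 16, 16]
Insert 16: shifted 1 elements -> [15, 16, 18, 16]
Insert 16: shifted 1 elements -> [15, 16, 16, 18]


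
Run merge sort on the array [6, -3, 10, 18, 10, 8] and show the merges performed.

Divide and conquer:
  Merge [-3] + [10] -> [-3, 10]
  Merge [6] + [-3, 10] -> [-3, 6, 10]
  Merge [10] + [8] -> [8, 10]
  Merge [18] + [8, 10] -> [8, 10, 18]
  Merge [-3, 6, 10] + [8, 10, 18] -> [-3, 6, 8, 10, 10, 18]


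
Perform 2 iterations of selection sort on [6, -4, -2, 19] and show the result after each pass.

Pass 1: Select minimum -4 at index 1, swap -> [-4, 6, -2, 19]
Pass 2: Select minimum -2 at index 2, swap -> [-4, -2, 6, 19]


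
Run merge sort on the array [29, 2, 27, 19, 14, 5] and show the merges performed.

Divide and conquer:
  Merge [2] + [27] -> [2, 27]
  Merge [29] + [2, 27] -> [2, 27, 29]
  Merge [14] + [5] -> [5, 14]
  Merge [19] + [5, 14] -> [5, 14, 19]
  Merge [2, 27, 29] + [5, 14, 19] -> [2, 5, 14, 19, 27, 29]


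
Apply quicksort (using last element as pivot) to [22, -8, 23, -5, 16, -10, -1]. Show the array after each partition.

Partition 1: pivot=-1 at index 3 -> [-8, -5, -10, -1, 16, 23, 22]
Partition 2: pivot=-10 at index 0 -> [-10, -5, -8, -1, 16, 23, 22]
Partition 3: pivot=-8 at index 1 -> [-10, -8, -5, -1, 16, 23, 22]
Partition 4: pivot=22 at index 5 -> [-10, -8, -5, -1, 16, 22, 23]


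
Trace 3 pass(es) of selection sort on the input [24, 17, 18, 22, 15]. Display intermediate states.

Pass 1: Select minimum 15 at index 4, swap -> [15, 17, 18, 22, 24]
Pass 2: Select minimum 17 at index 1, swap -> [15, 17, 18, 22, 24]
Pass 3: Select minimum 18 at index 2, swap -> [15, 17, 18, 22, 24]


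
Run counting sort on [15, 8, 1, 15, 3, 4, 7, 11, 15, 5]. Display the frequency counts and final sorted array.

Count array: [0, 1, 0, 1, 1, 1, 0, 1, 1, 0, 0, 1, 0, 0, 0, 3]
(count[i] = number of elements equal to i)
Cumulative count: [0, 1, 1, 2, 3, 4, 4, 5, 6, 6, 6, 7, 7, 7, 7, 10]
Sorted: [1, 3, 4, 5, 7, 8, 11, 15, 15, 15]


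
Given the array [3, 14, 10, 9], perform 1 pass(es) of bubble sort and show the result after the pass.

After pass 1: [3, 10, 9, 14] (2 swaps)
Total swaps: 2


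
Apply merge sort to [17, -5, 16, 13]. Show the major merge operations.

Divide and conquer:
  Merge [17] + [-5] -> [-5, 17]
  Merge [16] + [13] -> [13, 16]
  Merge [-5, 17] + [13, 16] -> [-5, 13, 16, 17]


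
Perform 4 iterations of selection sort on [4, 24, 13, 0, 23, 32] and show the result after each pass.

Pass 1: Select minimum 0 at index 3, swap -> [0, 24, 13, 4, 23, 32]
Pass 2: Select minimum 4 at index 3, swap -> [0, 4, 13, 24, 23, 32]
Pass 3: Select minimum 13 at index 2, swap -> [0, 4, 13, 24, 23, 32]
Pass 4: Select minimum 23 at index 4, swap -> [0, 4, 13, 23, 24, 32]


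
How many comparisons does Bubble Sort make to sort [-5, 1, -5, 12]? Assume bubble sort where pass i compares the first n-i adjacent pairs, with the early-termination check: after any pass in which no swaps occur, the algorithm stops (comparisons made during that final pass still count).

Pass 1: compare adjacent pairs (0,1)..(2,3) = 3 comparison(s), 1 swap(s) -> [-5, -5, 1, 12]
Pass 2: compare adjacent pairs (0,1)..(1,2) = 2 comparison(s), 0 swap(s) -> [-5, -5, 1, 12]
No swaps in this pass, so bubble sort stops here.
Total comparisons: 3 + 2 = 5


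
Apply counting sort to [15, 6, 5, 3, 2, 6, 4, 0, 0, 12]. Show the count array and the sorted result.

Count array: [2, 0, 1, 1, 1, 1, 2, 0, 0, 0, 0, 0, 1, 0, 0, 1]
(count[i] = number of elements equal to i)
Cumulative count: [2, 2, 3, 4, 5, 6, 8, 8, 8, 8, 8, 8, 9, 9, 9, 10]
Sorted: [0, 0, 2, 3, 4, 5, 6, 6, 12, 15]


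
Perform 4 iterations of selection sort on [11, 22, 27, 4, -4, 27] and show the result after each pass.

Pass 1: Select minimum -4 at index 4, swap -> [-4, 22, 27, 4, 11, 27]
Pass 2: Select minimum 4 at index 3, swap -> [-4, 4, 27, 22, 11, 27]
Pass 3: Select minimum 11 at index 4, swap -> [-4, 4, 11, 22, 27, 27]
Pass 4: Select minimum 22 at index 3, swap -> [-4, 4, 11, 22, 27, 27]


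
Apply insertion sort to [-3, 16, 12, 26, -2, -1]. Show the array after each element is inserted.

First element -3 is already 'sorted'
Insert 16: shifted 0 elements -> [-3, 16, 12, 26, -2, -1]
Insert 12: shifted 1 elements -> [-3, 12, 16, 26, -2, -1]
Insert 26: shifted 0 elements -> [-3, 12, 16, 26, -2, -1]
Insert -2: shifted 3 elements -> [-3, -2, 12, 16, 26, -1]
Insert -1: shifted 3 elements -> [-3, -2, -1, 12, 16, 26]


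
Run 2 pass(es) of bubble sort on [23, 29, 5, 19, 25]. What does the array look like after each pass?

After pass 1: [23, 5, 19, 25, 29] (3 swaps)
After pass 2: [5, 19, 23, 25, 29] (2 swaps)
Total swaps: 5


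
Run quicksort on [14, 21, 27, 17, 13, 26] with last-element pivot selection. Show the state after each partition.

Partition 1: pivot=26 at index 4 -> [14, 21, 17, 13, 26, 27]
Partition 2: pivot=13 at index 0 -> [13, 21, 17, 14, 26, 27]
Partition 3: pivot=14 at index 1 -> [13, 14, 17, 21, 26, 27]
Partition 4: pivot=21 at index 3 -> [13, 14, 17, 21, 26, 27]


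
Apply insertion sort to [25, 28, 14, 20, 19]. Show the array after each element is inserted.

First element 25 is already 'sorted'
Insert 28: shifted 0 elements -> [25, 28, 14, 20, 19]
Insert 14: shifted 2 elements -> [14, 25, 28, 20, 19]
Insert 20: shifted 2 elements -> [14, 20, 25, 28, 19]
Insert 19: shifted 3 elements -> [14, 19, 20, 25, 28]


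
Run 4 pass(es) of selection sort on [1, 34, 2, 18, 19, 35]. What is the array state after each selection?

Pass 1: Select minimum 1 at index 0, swap -> [1, 34, 2, 18, 19, 35]
Pass 2: Select minimum 2 at index 2, swap -> [1, 2, 34, 18, 19, 35]
Pass 3: Select minimum 18 at index 3, swap -> [1, 2, 18, 34, 19, 35]
Pass 4: Select minimum 19 at index 4, swap -> [1, 2, 18, 19, 34, 35]


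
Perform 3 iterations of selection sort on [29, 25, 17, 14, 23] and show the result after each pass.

Pass 1: Select minimum 14 at index 3, swap -> [14, 25, 17, 29, 23]
Pass 2: Select minimum 17 at index 2, swap -> [14, 17, 25, 29, 23]
Pass 3: Select minimum 23 at index 4, swap -> [14, 17, 23, 29, 25]


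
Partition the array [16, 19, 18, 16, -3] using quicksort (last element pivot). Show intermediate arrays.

Partition 1: pivot=-3 at index 0 -> [-3, 19, 18, 16, 16]
Partition 2: pivot=16 at index 2 -> [-3, 16, 16, 19, 18]
Partition 3: pivot=18 at index 3 -> [-3, 16, 16, 18, 19]


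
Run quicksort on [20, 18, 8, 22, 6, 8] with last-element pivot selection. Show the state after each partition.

Partition 1: pivot=8 at index 2 -> [8, 6, 8, 22, 18, 20]
Partition 2: pivot=6 at index 0 -> [6, 8, 8, 22, 18, 20]
Partition 3: pivot=20 at index 4 -> [6, 8, 8, 18, 20, 22]


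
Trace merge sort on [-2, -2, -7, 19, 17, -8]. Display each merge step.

Divide and conquer:
  Merge [-2] + [-7] -> [-7, -2]
  Merge [-2] + [-7, -2] -> [-7, -2, -2]
  Merge [17] + [-8] -> [-8, 17]
  Merge [19] + [-8, 17] -> [-8, 17, 19]
  Merge [-7, -2, -2] + [-8, 17, 19] -> [-8, -7, -2, -2, 17, 19]


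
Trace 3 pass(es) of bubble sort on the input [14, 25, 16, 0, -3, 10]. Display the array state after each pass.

After pass 1: [14, 16, 0, -3, 10, 25] (4 swaps)
After pass 2: [14, 0, -3, 10, 16, 25] (3 swaps)
After pass 3: [0, -3, 10, 14, 16, 25] (3 swaps)
Total swaps: 10


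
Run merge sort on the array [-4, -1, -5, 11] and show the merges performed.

Divide and conquer:
  Merge [-4] + [-1] -> [-4, -1]
  Merge [-5] + [11] -> [-5, 11]
  Merge [-4, -1] + [-5, 11] -> [-5, -4, -1, 11]


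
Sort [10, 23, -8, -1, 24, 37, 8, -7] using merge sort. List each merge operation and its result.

Divide and conquer:
  Merge [10] + [23] -> [10, 23]
  Merge [-8] + [-1] -> [-8, -1]
  Merge [10, 23] + [-8, -1] -> [-8, -1, 10, 23]
  Merge [24] + [37] -> [24, 37]
  Merge [8] + [-7] -> [-7, 8]
  Merge [24, 37] + [-7, 8] -> [-7, 8, 24, 37]
  Merge [-8, -1, 10, 23] + [-7, 8, 24, 37] -> [-8, -7, -1, 8, 10, 23, 24, 37]


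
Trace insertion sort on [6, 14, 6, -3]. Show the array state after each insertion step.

First element 6 is already 'sorted'
Insert 14: shifted 0 elements -> [6, 14, 6, -3]
Insert 6: shifted 1 elements -> [6, 6, 14, -3]
Insert -3: shifted 3 elements -> [-3, 6, 6, 14]


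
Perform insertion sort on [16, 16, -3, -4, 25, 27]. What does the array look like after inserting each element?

First element 16 is already 'sorted'
Insert 16: shifted 0 elements -> [16, 16, -3, -4, 25, 27]
Insert -3: shifted 2 elements -> [-3, 16, 16, -4, 25, 27]
Insert -4: shifted 3 elements -> [-4, -3, 16, 16, 25, 27]
Insert 25: shifted 0 elements -> [-4, -3, 16, 16, 25, 27]
Insert 27: shifted 0 elements -> [-4, -3, 16, 16, 25, 27]


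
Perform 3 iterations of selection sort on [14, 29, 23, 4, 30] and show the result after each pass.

Pass 1: Select minimum 4 at index 3, swap -> [4, 29, 23, 14, 30]
Pass 2: Select minimum 14 at index 3, swap -> [4, 14, 23, 29, 30]
Pass 3: Select minimum 23 at index 2, swap -> [4, 14, 23, 29, 30]


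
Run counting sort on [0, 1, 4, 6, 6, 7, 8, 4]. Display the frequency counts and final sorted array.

Count array: [1, 1, 0, 0, 2, 0, 2, 1, 1]
(count[i] = number of elements equal to i)
Cumulative count: [1, 2, 2, 2, 4, 4, 6, 7, 8]
Sorted: [0, 1, 4, 4, 6, 6, 7, 8]


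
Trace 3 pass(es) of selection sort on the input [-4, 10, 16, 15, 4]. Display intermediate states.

Pass 1: Select minimum -4 at index 0, swap -> [-4, 10, 16, 15, 4]
Pass 2: Select minimum 4 at index 4, swap -> [-4, 4, 16, 15, 10]
Pass 3: Select minimum 10 at index 4, swap -> [-4, 4, 10, 15, 16]


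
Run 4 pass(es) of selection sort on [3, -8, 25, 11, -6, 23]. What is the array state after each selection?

Pass 1: Select minimum -8 at index 1, swap -> [-8, 3, 25, 11, -6, 23]
Pass 2: Select minimum -6 at index 4, swap -> [-8, -6, 25, 11, 3, 23]
Pass 3: Select minimum 3 at index 4, swap -> [-8, -6, 3, 11, 25, 23]
Pass 4: Select minimum 11 at index 3, swap -> [-8, -6, 3, 11, 25, 23]


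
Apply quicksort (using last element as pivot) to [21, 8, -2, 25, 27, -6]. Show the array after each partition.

Partition 1: pivot=-6 at index 0 -> [-6, 8, -2, 25, 27, 21]
Partition 2: pivot=21 at index 3 -> [-6, 8, -2, 21, 27, 25]
Partition 3: pivot=-2 at index 1 -> [-6, -2, 8, 21, 27, 25]
Partition 4: pivot=25 at index 4 -> [-6, -2, 8, 21, 25, 27]


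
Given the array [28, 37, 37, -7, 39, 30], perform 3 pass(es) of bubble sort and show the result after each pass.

After pass 1: [28, 37, -7, 37, 30, 39] (2 swaps)
After pass 2: [28, -7, 37, 30, 37, 39] (2 swaps)
After pass 3: [-7, 28, 30, 37, 37, 39] (2 swaps)
Total swaps: 6


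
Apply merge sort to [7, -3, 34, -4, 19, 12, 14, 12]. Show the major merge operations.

Divide and conquer:
  Merge [7] + [-3] -> [-3, 7]
  Merge [34] + [-4] -> [-4, 34]
  Merge [-3, 7] + [-4, 34] -> [-4, -3, 7, 34]
  Merge [19] + [12] -> [12, 19]
  Merge [14] + [12] -> [12, 14]
  Merge [12, 19] + [12, 14] -> [12, 12, 14, 19]
  Merge [-4, -3, 7, 34] + [12, 12, 14, 19] -> [-4, -3, 7, 12, 12, 14, 19, 34]


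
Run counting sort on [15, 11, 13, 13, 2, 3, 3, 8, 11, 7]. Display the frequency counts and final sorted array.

Count array: [0, 0, 1, 2, 0, 0, 0, 1, 1, 0, 0, 2, 0, 2, 0, 1]
(count[i] = number of elements equal to i)
Cumulative count: [0, 0, 1, 3, 3, 3, 3, 4, 5, 5, 5, 7, 7, 9, 9, 10]
Sorted: [2, 3, 3, 7, 8, 11, 11, 13, 13, 15]


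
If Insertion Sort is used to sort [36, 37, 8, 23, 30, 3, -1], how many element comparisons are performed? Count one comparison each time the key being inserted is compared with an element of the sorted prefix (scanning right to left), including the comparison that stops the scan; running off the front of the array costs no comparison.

Insert 37: 36 <= 37 (stop) = 1 comparison(s) -> [36, 37, 8, 23, 30, 3, -1]
Insert 8: 37 > 8 (shift), 36 > 8 (shift), reached front = 2 comparison(s) -> [8, 36, 37, 23, 30, 3, -1]
Insert 23: 37 > 23 (shift), 36 > 23 (shift), 8 <= 23 (stop) = 3 comparison(s) -> [8, 23, 36, 37, 30, 3, -1]
Insert 30: 37 > 30 (shift), 36 > 30 (shift), 23 <= 30 (stop) = 3 comparison(s) -> [8, 23, 30, 36, 37, 3, -1]
Insert 3: 37 > 3 (shift), 36 > 3 (shift), 30 > 3 (shift), 23 > 3 (shift), 8 > 3 (shift), reached front = 5 comparison(s) -> [3, 8, 23, 30, 36, 37, -1]
Insert -1: 37 > -1 (shift), 36 > -1 (shift), 30 > -1 (shift), 23 > -1 (shift), 8 > -1 (shift), 3 > -1 (shift), reached front = 6 comparison(s) -> [-1, 3, 8, 23, 30, 36, 37]
Total comparisons: 1 + 2 + 3 + 3 + 5 + 6 = 20


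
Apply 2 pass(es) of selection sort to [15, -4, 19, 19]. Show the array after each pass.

Pass 1: Select minimum -4 at index 1, swap -> [-4, 15, 19, 19]
Pass 2: Select minimum 15 at index 1, swap -> [-4, 15, 19, 19]


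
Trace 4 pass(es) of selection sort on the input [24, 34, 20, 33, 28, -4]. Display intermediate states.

Pass 1: Select minimum -4 at index 5, swap -> [-4, 34, 20, 33, 28, 24]
Pass 2: Select minimum 20 at index 2, swap -> [-4, 20, 34, 33, 28, 24]
Pass 3: Select minimum 24 at index 5, swap -> [-4, 20, 24, 33, 28, 34]
Pass 4: Select minimum 28 at index 4, swap -> [-4, 20, 24, 28, 33, 34]


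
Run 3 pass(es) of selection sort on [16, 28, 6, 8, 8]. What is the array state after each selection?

Pass 1: Select minimum 6 at index 2, swap -> [6, 28, 16, 8, 8]
Pass 2: Select minimum 8 at index 3, swap -> [6, 8, 16, 28, 8]
Pass 3: Select minimum 8 at index 4, swap -> [6, 8, 8, 28, 16]


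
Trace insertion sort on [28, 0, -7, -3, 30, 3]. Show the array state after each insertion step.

First element 28 is already 'sorted'
Insert 0: shifted 1 elements -> [0, 28, -7, -3, 30, 3]
Insert -7: shifted 2 elements -> [-7, 0, 28, -3, 30, 3]
Insert -3: shifted 2 elements -> [-7, -3, 0, 28, 30, 3]
Insert 30: shifted 0 elements -> [-7, -3, 0, 28, 30, 3]
Insert 3: shifted 2 elements -> [-7, -3, 0, 3, 28, 30]


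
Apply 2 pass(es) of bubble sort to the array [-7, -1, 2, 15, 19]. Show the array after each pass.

After pass 1: [-7, -1, 2, 15, 19] (0 swaps)
After pass 2: [-7, -1, 2, 15, 19] (0 swaps)
Total swaps: 0


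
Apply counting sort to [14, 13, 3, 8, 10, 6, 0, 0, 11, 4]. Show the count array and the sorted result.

Count array: [2, 0, 0, 1, 1, 0, 1, 0, 1, 0, 1, 1, 0, 1, 1]
(count[i] = number of elements equal to i)
Cumulative count: [2, 2, 2, 3, 4, 4, 5, 5, 6, 6, 7, 8, 8, 9, 10]
Sorted: [0, 0, 3, 4, 6, 8, 10, 11, 13, 14]


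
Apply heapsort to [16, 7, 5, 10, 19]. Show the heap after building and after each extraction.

Build heap: [19, 16, 5, 10, 7]
Extract 19: [16, 10, 5, 7, 19]
Extract 16: [10, 7, 5, 16, 19]
Extract 10: [7, 5, 10, 16, 19]
Extract 7: [5, 7, 10, 16, 19]
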